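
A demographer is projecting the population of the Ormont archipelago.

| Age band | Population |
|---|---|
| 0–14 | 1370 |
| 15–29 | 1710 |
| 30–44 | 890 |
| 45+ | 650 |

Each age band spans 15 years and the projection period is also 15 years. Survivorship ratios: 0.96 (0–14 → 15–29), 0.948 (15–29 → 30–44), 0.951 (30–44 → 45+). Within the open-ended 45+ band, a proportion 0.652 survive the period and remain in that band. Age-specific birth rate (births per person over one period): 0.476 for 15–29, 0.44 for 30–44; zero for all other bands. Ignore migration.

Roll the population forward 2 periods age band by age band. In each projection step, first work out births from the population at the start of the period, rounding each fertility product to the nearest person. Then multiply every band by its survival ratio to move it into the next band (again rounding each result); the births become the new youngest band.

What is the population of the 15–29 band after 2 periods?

1158

Numbering the bands 1..4 from youngest to oldest:
[period 1]
Births: 1710 × 0.476 = 814  |  890 × 0.44 = 392 → 1206
Band 2: 1370 × 0.96 = 1315
Band 3: 1710 × 0.948 = 1621
Band 4: 890 × 0.951 + 650 × 0.652 = 846 + 424 = 1270
Giving 1206 / 1315 / 1621 / 1270.
[period 2]
Births: 1315 × 0.476 = 626  |  1621 × 0.44 = 713 → 1339
Band 2: 1206 × 0.96 = 1158
Band 3: 1315 × 0.948 = 1247
Band 4: 1621 × 0.951 + 1270 × 0.652 = 1542 + 828 = 2370
Giving 1339 / 1158 / 1247 / 2370.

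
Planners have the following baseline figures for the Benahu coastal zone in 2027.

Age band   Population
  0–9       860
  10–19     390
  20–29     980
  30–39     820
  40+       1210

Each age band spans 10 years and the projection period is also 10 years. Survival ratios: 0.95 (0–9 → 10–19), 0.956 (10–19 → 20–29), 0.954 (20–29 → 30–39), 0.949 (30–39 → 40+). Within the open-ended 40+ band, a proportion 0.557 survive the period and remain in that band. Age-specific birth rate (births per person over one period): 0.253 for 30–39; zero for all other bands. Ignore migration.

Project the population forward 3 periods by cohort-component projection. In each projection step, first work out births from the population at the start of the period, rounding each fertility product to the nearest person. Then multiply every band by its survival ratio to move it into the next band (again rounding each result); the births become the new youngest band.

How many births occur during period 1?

Period 1.
Births: 820 * 0.253 = 207
10–19: 860 * 0.95 = 817
20–29: 390 * 0.956 = 373
30–39: 980 * 0.954 = 935
40+: 820 * 0.949 + 1210 * 0.557 = 778 + 674 = 1452
Population now: 0–9=207, 10–19=817, 20–29=373, 30–39=935, 40+=1452

207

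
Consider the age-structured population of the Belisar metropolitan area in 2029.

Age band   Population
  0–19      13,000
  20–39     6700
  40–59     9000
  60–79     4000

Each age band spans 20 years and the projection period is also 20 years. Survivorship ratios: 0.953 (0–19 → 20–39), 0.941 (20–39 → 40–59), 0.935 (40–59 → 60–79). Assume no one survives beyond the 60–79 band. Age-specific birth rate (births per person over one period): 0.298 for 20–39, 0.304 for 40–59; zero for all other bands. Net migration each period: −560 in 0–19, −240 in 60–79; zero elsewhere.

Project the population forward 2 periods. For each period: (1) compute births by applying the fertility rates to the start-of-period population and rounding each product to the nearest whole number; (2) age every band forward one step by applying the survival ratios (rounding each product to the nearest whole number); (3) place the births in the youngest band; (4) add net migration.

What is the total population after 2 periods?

26339

(Groups numbered youngest = 1 to oldest = 4.)
Period 1:
Births: 6700 * 0.298 = 1997 ; 9000 * 0.304 = 2736 ⇒ total 4733
Group 2: 13000 * 0.953 = 12389
Group 3: 6700 * 0.941 = 6305
Group 4: 9000 * 0.935 = 8415
Net migration: Group 1 − 560 → 4173; Group 4 − 240 → 8175
Population now: 0–19=4173, 20–39=12389, 40–59=6305, 60–79=8175
Period 2:
Births: 12389 * 0.298 = 3692 ; 6305 * 0.304 = 1917 ⇒ total 5609
Group 2: 4173 * 0.953 = 3977
Group 3: 12389 * 0.941 = 11658
Group 4: 6305 * 0.935 = 5895
Net migration: Group 1 − 560 → 5049; Group 4 − 240 → 5655
Population now: 0–19=5049, 20–39=3977, 40–59=11658, 60–79=5655
Total after period 2: 5049 + 3977 + 11658 + 5655 = 26339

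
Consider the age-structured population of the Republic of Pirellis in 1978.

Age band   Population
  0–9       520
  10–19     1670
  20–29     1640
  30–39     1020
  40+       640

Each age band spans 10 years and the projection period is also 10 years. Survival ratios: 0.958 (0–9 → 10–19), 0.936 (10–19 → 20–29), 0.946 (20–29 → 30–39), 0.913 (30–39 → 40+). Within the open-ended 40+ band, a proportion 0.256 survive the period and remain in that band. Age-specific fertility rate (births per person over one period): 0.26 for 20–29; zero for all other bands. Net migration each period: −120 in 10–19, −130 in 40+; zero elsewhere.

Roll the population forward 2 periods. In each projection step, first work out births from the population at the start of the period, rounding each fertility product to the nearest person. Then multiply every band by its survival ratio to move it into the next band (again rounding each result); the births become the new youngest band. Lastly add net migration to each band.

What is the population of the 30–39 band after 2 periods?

1479

(Groups numbered youngest = 1 to oldest = 5.)
— Period 1 —
Births: 1640 × 0.26 = 426
Group 2: 520 × 0.958 = 498
Group 3: 1670 × 0.936 = 1563
Group 4: 1640 × 0.946 = 1551
Group 5: 1020 × 0.913 + 640 × 0.256 = 931 + 164 = 1095
Net migration: Group 2 − 120 → 378; Group 5 − 130 → 965
Population now: 0–9=426, 10–19=378, 20–29=1563, 30–39=1551, 40+=965
— Period 2 —
Births: 1563 × 0.26 = 406
Group 2: 426 × 0.958 = 408
Group 3: 378 × 0.936 = 354
Group 4: 1563 × 0.946 = 1479
Group 5: 1551 × 0.913 + 965 × 0.256 = 1416 + 247 = 1663
Net migration: Group 2 − 120 → 288; Group 5 − 130 → 1533
Population now: 0–9=406, 10–19=288, 20–29=354, 30–39=1479, 40+=1533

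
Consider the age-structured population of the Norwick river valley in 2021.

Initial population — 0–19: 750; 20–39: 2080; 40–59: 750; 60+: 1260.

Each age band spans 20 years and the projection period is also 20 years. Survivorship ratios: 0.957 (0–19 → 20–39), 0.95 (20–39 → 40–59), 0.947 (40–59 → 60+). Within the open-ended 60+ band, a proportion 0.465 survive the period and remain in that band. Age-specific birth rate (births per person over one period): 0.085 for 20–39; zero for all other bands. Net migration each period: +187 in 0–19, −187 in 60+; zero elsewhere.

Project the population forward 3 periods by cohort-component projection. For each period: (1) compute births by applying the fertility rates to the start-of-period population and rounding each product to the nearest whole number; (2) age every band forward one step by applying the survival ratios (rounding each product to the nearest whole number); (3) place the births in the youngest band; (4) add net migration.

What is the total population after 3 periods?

Period 1:
Births: 2080 × 0.085 = 177
20–39: 750 × 0.957 = 718
40–59: 2080 × 0.95 = 1976
60+: 750 × 0.947 + 1260 × 0.465 = 710 + 586 = 1296
Net migration: 0–19 + 187 → 364; 60+ − 187 → 1109
End of period: [364, 718, 1976, 1109]
Period 2:
Births: 718 × 0.085 = 61
20–39: 364 × 0.957 = 348
40–59: 718 × 0.95 = 682
60+: 1976 × 0.947 + 1109 × 0.465 = 1871 + 516 = 2387
Net migration: 0–19 + 187 → 248; 60+ − 187 → 2200
End of period: [248, 348, 682, 2200]
Period 3:
Births: 348 × 0.085 = 30
20–39: 248 × 0.957 = 237
40–59: 348 × 0.95 = 331
60+: 682 × 0.947 + 2200 × 0.465 = 646 + 1023 = 1669
Net migration: 0–19 + 187 → 217; 60+ − 187 → 1482
End of period: [217, 237, 331, 1482]
Total after period 3: 217 + 237 + 331 + 1482 = 2267

2267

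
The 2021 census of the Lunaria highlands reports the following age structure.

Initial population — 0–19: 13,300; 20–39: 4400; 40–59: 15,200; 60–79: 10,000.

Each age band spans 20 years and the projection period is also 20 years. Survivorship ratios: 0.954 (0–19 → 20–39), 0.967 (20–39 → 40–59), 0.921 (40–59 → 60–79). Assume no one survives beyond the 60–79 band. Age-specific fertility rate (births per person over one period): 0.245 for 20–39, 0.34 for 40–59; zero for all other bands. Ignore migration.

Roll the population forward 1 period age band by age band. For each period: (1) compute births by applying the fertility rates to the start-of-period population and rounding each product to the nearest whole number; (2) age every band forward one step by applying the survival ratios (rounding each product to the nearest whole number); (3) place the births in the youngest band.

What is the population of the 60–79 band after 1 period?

13999

[period 1]
Births: 4400 * 0.245 = 1078, 15200 * 0.34 = 5168 → 6246
20–39: 13300 * 0.954 = 12688
40–59: 4400 * 0.967 = 4255
60–79: 15200 * 0.921 = 13999
Giving 6246 / 12688 / 4255 / 13999.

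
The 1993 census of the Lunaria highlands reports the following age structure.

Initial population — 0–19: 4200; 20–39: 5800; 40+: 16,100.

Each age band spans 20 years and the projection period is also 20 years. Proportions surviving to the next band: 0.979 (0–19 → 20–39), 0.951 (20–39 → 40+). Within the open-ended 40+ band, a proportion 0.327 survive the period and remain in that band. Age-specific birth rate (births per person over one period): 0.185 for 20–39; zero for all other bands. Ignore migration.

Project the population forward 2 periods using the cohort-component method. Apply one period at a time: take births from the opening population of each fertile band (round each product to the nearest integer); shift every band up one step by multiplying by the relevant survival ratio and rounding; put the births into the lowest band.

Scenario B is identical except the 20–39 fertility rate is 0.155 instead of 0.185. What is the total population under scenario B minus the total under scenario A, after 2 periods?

Call the groups 1 to 3, youngest first.
After projecting period 1:
Births: 5800 × 0.185 = 1073
Group 2: 4200 × 0.979 = 4112
Group 3: 5800 × 0.951 + 16100 × 0.327 = 5516 + 5265 = 10781
Population now: 0–19=1073, 20–39=4112, 40+=10781
After projecting period 2:
Births: 4112 × 0.185 = 761
Group 2: 1073 × 0.979 = 1050
Group 3: 4112 × 0.951 + 10781 × 0.327 = 3911 + 3525 = 7436
Population now: 0–19=761, 20–39=1050, 40+=7436
Scenario A total after 2 periods: 9247
Scenario B projection —
After projecting period 1:
Births: 5800 × 0.155 = 899
Group 2: 4200 × 0.979 = 4112
Group 3: 5800 × 0.951 + 16100 × 0.327 = 5516 + 5265 = 10781
Population now: 0–19=899, 20–39=4112, 40+=10781
After projecting period 2:
Births: 4112 × 0.155 = 637
Group 2: 899 × 0.979 = 880
Group 3: 4112 × 0.951 + 10781 × 0.327 = 3911 + 3525 = 7436
Population now: 0–19=637, 20–39=880, 40+=7436
Scenario B total after 2 periods: 8953
Difference B − A = 8953 − 9247 = -294

-294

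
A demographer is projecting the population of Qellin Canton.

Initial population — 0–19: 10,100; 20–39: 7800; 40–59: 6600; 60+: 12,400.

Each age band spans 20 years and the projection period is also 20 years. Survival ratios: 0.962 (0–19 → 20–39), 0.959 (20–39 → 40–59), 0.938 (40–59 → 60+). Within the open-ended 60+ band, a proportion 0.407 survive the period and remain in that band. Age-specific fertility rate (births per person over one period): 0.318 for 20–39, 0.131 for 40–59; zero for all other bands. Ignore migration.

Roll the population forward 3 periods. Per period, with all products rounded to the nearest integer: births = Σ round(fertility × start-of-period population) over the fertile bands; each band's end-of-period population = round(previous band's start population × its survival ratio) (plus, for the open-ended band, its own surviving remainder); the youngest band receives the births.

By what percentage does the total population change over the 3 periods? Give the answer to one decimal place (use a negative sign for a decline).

Numbering the bands 1..4 from youngest to oldest:
— Period 1 —
Births: 7800 * 0.318 = 2480  |  6600 * 0.131 = 865 — total 3345
Band 2: 10100 * 0.962 = 9716
Band 3: 7800 * 0.959 = 7480
Band 4: 6600 * 0.938 + 12400 * 0.407 = 6191 + 5047 = 11238
Giving 3345 / 9716 / 7480 / 11238.
— Period 2 —
Births: 9716 * 0.318 = 3090  |  7480 * 0.131 = 980 — total 4070
Band 2: 3345 * 0.962 = 3218
Band 3: 9716 * 0.959 = 9318
Band 4: 7480 * 0.938 + 11238 * 0.407 = 7016 + 4574 = 11590
Giving 4070 / 3218 / 9318 / 11590.
— Period 3 —
Births: 3218 * 0.318 = 1023  |  9318 * 0.131 = 1221 — total 2244
Band 2: 4070 * 0.962 = 3915
Band 3: 3218 * 0.959 = 3086
Band 4: 9318 * 0.938 + 11590 * 0.407 = 8740 + 4717 = 13457
Giving 2244 / 3915 / 3086 / 13457.
Total: 36900 → 22702; change = -14198; percentage change = -38.5%

-38.5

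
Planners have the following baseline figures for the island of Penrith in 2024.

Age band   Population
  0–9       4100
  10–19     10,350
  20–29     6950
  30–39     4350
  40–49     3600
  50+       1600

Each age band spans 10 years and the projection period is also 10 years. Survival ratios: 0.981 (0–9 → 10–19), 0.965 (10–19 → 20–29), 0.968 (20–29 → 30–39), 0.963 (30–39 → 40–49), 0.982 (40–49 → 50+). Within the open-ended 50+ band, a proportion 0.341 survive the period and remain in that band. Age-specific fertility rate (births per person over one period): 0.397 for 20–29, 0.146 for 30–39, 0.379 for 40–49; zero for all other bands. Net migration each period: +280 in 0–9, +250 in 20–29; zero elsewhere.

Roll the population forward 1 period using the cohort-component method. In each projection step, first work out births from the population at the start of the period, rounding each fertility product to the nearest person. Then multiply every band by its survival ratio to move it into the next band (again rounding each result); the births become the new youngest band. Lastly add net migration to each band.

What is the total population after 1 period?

34296

[period 1]
Births: 6950 × 0.397 = 2759, 4350 × 0.146 = 635, 3600 × 0.379 = 1364 ⇒ total 4758
10–19: 4100 × 0.981 = 4022
20–29: 10350 × 0.965 = 9988
30–39: 6950 × 0.968 = 6728
40–49: 4350 × 0.963 = 4189
50+: 3600 × 0.982 + 1600 × 0.341 = 3535 + 546 = 4081
Net migration: 0–9 + 280 → 5038; 20–29 + 250 → 10238
End of period: [5038, 4022, 10238, 6728, 4189, 4081]
Total after period 1: 5038 + 4022 + 10238 + 6728 + 4189 + 4081 = 34296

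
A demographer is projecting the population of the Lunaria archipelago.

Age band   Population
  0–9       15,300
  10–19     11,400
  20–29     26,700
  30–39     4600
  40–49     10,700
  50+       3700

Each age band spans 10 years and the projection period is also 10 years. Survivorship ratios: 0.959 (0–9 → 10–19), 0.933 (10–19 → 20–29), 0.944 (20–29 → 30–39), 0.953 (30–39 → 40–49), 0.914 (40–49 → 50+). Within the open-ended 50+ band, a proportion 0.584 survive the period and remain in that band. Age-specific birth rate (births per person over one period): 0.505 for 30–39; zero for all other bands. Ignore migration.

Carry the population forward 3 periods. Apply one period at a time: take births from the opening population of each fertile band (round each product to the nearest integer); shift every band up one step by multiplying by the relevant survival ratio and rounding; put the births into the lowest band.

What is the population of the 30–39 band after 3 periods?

— Period 1 —
Births: 4600 * 0.505 = 2323
10–19: 15300 * 0.959 = 14673
20–29: 11400 * 0.933 = 10636
30–39: 26700 * 0.944 = 25205
40–49: 4600 * 0.953 = 4384
50+: 10700 * 0.914 + 3700 * 0.584 = 9780 + 2161 = 11941
Population now: 0–9=2323, 10–19=14673, 20–29=10636, 30–39=25205, 40–49=4384, 50+=11941
— Period 2 —
Births: 25205 * 0.505 = 12729
10–19: 2323 * 0.959 = 2228
20–29: 14673 * 0.933 = 13690
30–39: 10636 * 0.944 = 10040
40–49: 25205 * 0.953 = 24020
50+: 4384 * 0.914 + 11941 * 0.584 = 4007 + 6974 = 10981
Population now: 0–9=12729, 10–19=2228, 20–29=13690, 30–39=10040, 40–49=24020, 50+=10981
— Period 3 —
Births: 10040 * 0.505 = 5070
10–19: 12729 * 0.959 = 12207
20–29: 2228 * 0.933 = 2079
30–39: 13690 * 0.944 = 12923
40–49: 10040 * 0.953 = 9568
50+: 24020 * 0.914 + 10981 * 0.584 = 21954 + 6413 = 28367
Population now: 0–9=5070, 10–19=12207, 20–29=2079, 30–39=12923, 40–49=9568, 50+=28367

12923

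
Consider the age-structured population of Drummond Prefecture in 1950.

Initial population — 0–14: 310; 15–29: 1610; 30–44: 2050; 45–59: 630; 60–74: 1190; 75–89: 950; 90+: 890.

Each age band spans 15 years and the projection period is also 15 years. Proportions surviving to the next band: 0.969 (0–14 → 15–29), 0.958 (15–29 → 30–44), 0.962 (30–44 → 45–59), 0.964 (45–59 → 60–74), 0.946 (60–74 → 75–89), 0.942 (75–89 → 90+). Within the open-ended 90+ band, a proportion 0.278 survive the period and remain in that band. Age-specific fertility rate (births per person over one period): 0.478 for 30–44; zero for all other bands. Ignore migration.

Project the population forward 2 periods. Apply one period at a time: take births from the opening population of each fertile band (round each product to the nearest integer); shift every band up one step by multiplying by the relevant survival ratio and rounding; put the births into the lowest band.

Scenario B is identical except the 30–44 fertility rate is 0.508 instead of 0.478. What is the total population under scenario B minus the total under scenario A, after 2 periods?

— Period 1 —
Births: 2050 * 0.478 = 980
15–29: 310 * 0.969 = 300
30–44: 1610 * 0.958 = 1542
45–59: 2050 * 0.962 = 1972
60–74: 630 * 0.964 = 607
75–89: 1190 * 0.946 = 1126
90+: 950 * 0.942 + 890 * 0.278 = 895 + 247 = 1142
→ [980, 300, 1542, 1972, 607, 1126, 1142]
— Period 2 —
Births: 1542 * 0.478 = 737
15–29: 980 * 0.969 = 950
30–44: 300 * 0.958 = 287
45–59: 1542 * 0.962 = 1483
60–74: 1972 * 0.964 = 1901
75–89: 607 * 0.946 = 574
90+: 1126 * 0.942 + 1142 * 0.278 = 1061 + 317 = 1378
→ [737, 950, 287, 1483, 1901, 574, 1378]
Scenario A total after 2 periods: 7310
Scenario B projection —
— Period 1 —
Births: 2050 * 0.508 = 1041
15–29: 310 * 0.969 = 300
30–44: 1610 * 0.958 = 1542
45–59: 2050 * 0.962 = 1972
60–74: 630 * 0.964 = 607
75–89: 1190 * 0.946 = 1126
90+: 950 * 0.942 + 890 * 0.278 = 895 + 247 = 1142
→ [1041, 300, 1542, 1972, 607, 1126, 1142]
— Period 2 —
Births: 1542 * 0.508 = 783
15–29: 1041 * 0.969 = 1009
30–44: 300 * 0.958 = 287
45–59: 1542 * 0.962 = 1483
60–74: 1972 * 0.964 = 1901
75–89: 607 * 0.946 = 574
90+: 1126 * 0.942 + 1142 * 0.278 = 1061 + 317 = 1378
→ [783, 1009, 287, 1483, 1901, 574, 1378]
Scenario B total after 2 periods: 7415
Difference B − A = 7415 − 7310 = 105

105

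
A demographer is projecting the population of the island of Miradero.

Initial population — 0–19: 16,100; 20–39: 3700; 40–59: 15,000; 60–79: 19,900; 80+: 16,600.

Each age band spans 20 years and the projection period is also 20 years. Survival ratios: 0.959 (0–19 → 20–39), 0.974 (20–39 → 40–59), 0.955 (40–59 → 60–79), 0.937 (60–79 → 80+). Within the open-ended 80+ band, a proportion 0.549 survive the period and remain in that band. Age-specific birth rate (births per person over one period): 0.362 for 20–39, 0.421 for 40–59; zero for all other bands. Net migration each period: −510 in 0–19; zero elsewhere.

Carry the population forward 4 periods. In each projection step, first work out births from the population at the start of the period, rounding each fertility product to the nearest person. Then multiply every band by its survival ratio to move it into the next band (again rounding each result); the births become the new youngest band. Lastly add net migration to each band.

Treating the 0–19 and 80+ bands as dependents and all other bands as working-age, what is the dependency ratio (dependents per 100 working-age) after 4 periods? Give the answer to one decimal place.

138.8

Let band 1 be 0–19 through band 5 = 80+.
Period 1:
Births: 3700 × 0.362 = 1339, 15000 × 0.421 = 6315 — total 7654
Band 2: 16100 × 0.959 = 15440
Band 3: 3700 × 0.974 = 3604
Band 4: 15000 × 0.955 = 14325
Band 5: 19900 × 0.937 + 16600 × 0.549 = 18646 + 9113 = 27759
Net migration: Band 1 − 510 → 7144
Giving 7144 / 15440 / 3604 / 14325 / 27759.
Period 2:
Births: 15440 × 0.362 = 5589, 3604 × 0.421 = 1517 — total 7106
Band 2: 7144 × 0.959 = 6851
Band 3: 15440 × 0.974 = 15039
Band 4: 3604 × 0.955 = 3442
Band 5: 14325 × 0.937 + 27759 × 0.549 = 13423 + 15240 = 28663
Net migration: Band 1 − 510 → 6596
Giving 6596 / 6851 / 15039 / 3442 / 28663.
Period 3:
Births: 6851 × 0.362 = 2480, 15039 × 0.421 = 6331 — total 8811
Band 2: 6596 × 0.959 = 6326
Band 3: 6851 × 0.974 = 6673
Band 4: 15039 × 0.955 = 14362
Band 5: 3442 × 0.937 + 28663 × 0.549 = 3225 + 15736 = 18961
Net migration: Band 1 − 510 → 8301
Giving 8301 / 6326 / 6673 / 14362 / 18961.
Period 4:
Births: 6326 × 0.362 = 2290, 6673 × 0.421 = 2809 — total 5099
Band 2: 8301 × 0.959 = 7961
Band 3: 6326 × 0.974 = 6162
Band 4: 6673 × 0.955 = 6373
Band 5: 14362 × 0.937 + 18961 × 0.549 = 13457 + 10410 = 23867
Net migration: Band 1 − 510 → 4589
Giving 4589 / 7961 / 6162 / 6373 / 23867.
Dependents (band 0–19 + band 80+) = 4589 + 23867 = 28456; working-age = 20496; ratio = 28456/20496 × 100 = 138.8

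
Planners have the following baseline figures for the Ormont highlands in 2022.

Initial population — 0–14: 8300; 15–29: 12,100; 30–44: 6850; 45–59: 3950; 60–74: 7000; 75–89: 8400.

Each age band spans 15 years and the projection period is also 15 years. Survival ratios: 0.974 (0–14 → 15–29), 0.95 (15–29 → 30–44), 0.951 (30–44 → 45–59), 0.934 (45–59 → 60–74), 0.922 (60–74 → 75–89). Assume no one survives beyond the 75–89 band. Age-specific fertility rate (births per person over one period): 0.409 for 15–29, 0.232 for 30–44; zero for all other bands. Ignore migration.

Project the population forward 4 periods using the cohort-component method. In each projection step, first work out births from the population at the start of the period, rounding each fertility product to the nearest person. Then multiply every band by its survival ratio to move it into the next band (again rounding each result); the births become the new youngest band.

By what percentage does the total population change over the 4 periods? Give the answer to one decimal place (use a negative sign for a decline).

Let group 1 be 0–14 through group 6 = 75–89.
Period 1:
Births: 12100 × 0.409 = 4949, 6850 × 0.232 = 1589 — total 6538
Group 2: 8300 × 0.974 = 8084
Group 3: 12100 × 0.95 = 11495
Group 4: 6850 × 0.951 = 6514
Group 5: 3950 × 0.934 = 3689
Group 6: 7000 × 0.922 = 6454
Giving 6538 / 8084 / 11495 / 6514 / 3689 / 6454.
Period 2:
Births: 8084 × 0.409 = 3306, 11495 × 0.232 = 2667 — total 5973
Group 2: 6538 × 0.974 = 6368
Group 3: 8084 × 0.95 = 7680
Group 4: 11495 × 0.951 = 10932
Group 5: 6514 × 0.934 = 6084
Group 6: 3689 × 0.922 = 3401
Giving 5973 / 6368 / 7680 / 10932 / 6084 / 3401.
Period 3:
Births: 6368 × 0.409 = 2605, 7680 × 0.232 = 1782 — total 4387
Group 2: 5973 × 0.974 = 5818
Group 3: 6368 × 0.95 = 6050
Group 4: 7680 × 0.951 = 7304
Group 5: 10932 × 0.934 = 10210
Group 6: 6084 × 0.922 = 5609
Giving 4387 / 5818 / 6050 / 7304 / 10210 / 5609.
Period 4:
Births: 5818 × 0.409 = 2380, 6050 × 0.232 = 1404 — total 3784
Group 2: 4387 × 0.974 = 4273
Group 3: 5818 × 0.95 = 5527
Group 4: 6050 × 0.951 = 5754
Group 5: 7304 × 0.934 = 6822
Group 6: 10210 × 0.922 = 9414
Giving 3784 / 4273 / 5527 / 5754 / 6822 / 9414.
Total: 46600 → 35574; change = -11026; percentage change = -23.7%

-23.7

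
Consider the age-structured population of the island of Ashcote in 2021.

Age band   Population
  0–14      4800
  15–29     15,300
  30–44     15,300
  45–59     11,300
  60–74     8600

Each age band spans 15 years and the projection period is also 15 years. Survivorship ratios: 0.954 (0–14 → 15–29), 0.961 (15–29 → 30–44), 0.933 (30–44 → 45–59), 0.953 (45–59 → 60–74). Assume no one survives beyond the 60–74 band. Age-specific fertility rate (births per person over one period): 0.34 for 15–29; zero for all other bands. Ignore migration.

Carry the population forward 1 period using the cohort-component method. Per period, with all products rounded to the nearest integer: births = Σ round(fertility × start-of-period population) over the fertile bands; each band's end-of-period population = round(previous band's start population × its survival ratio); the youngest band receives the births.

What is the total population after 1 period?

After projecting period 1:
Births: 15300 × 0.34 = 5202
15–29: 4800 × 0.954 = 4579
30–44: 15300 × 0.961 = 14703
45–59: 15300 × 0.933 = 14275
60–74: 11300 × 0.953 = 10769
Population now: 0–14=5202, 15–29=4579, 30–44=14703, 45–59=14275, 60–74=10769
Total after period 1: 5202 + 4579 + 14703 + 14275 + 10769 = 49528

49528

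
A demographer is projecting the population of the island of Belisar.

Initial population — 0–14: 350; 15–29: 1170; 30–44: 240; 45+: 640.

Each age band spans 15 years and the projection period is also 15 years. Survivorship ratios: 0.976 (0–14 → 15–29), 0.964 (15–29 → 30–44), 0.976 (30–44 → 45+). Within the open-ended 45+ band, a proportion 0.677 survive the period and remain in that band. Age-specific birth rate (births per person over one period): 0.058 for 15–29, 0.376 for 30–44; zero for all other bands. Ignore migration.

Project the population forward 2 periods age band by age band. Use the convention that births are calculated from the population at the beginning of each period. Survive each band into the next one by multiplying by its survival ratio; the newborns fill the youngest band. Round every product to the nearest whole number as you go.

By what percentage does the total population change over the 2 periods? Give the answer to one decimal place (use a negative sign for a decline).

Let group 1 be 0–14 through group 4 = 45+.
Period 1.
Births: 1170 × 0.058 = 68  |  240 × 0.376 = 90 — total 158
Group 2: 350 × 0.976 = 342
Group 3: 1170 × 0.964 = 1128
Group 4: 240 × 0.976 + 640 × 0.677 = 234 + 433 = 667
End of period: [158, 342, 1128, 667]
Period 2.
Births: 342 × 0.058 = 20  |  1128 × 0.376 = 424 — total 444
Group 2: 158 × 0.976 = 154
Group 3: 342 × 0.964 = 330
Group 4: 1128 × 0.976 + 667 × 0.677 = 1101 + 452 = 1553
End of period: [444, 154, 330, 1553]
Total: 2400 → 2481; change = 81; percentage change = 3.4%

3.4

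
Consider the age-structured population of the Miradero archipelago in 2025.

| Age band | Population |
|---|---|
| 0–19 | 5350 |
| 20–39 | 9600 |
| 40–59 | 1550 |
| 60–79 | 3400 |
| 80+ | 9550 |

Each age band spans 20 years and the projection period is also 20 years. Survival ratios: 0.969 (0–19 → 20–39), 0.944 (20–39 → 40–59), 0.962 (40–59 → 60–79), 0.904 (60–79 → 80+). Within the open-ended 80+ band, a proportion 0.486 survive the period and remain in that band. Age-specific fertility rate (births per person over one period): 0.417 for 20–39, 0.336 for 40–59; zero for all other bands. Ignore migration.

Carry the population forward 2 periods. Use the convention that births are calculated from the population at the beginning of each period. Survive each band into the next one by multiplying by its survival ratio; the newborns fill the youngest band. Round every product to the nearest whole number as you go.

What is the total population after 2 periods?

(Bands numbered youngest = 1 to oldest = 5.)
[period 1]
Births: 9600 × 0.417 = 4003, 1550 × 0.336 = 521 — total 4524
Band 2: 5350 × 0.969 = 5184
Band 3: 9600 × 0.944 = 9062
Band 4: 1550 × 0.962 = 1491
Band 5: 3400 × 0.904 + 9550 × 0.486 = 3074 + 4641 = 7715
→ [4524, 5184, 9062, 1491, 7715]
[period 2]
Births: 5184 × 0.417 = 2162, 9062 × 0.336 = 3045 — total 5207
Band 2: 4524 × 0.969 = 4384
Band 3: 5184 × 0.944 = 4894
Band 4: 9062 × 0.962 = 8718
Band 5: 1491 × 0.904 + 7715 × 0.486 = 1348 + 3749 = 5097
→ [5207, 4384, 4894, 8718, 5097]
Total after period 2: 5207 + 4384 + 4894 + 8718 + 5097 = 28300

28300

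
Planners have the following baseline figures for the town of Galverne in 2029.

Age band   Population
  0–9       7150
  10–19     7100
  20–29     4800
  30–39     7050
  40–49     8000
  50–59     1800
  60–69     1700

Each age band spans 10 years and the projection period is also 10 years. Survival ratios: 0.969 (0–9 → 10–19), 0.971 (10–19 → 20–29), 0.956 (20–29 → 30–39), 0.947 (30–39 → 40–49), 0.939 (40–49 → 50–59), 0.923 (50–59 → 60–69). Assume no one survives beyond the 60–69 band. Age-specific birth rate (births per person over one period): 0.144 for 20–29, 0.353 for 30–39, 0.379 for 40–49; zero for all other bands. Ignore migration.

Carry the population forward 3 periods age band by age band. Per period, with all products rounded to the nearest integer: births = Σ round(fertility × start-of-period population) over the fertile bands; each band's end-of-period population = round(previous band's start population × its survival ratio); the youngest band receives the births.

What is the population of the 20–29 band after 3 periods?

5844

(Bands numbered youngest = 1 to oldest = 7.)
After projecting period 1:
Births: 4800 × 0.144 = 691, 7050 × 0.353 = 2489, 8000 × 0.379 = 3032 — total 6212
Band 2: 7150 × 0.969 = 6928
Band 3: 7100 × 0.971 = 6894
Band 4: 4800 × 0.956 = 4589
Band 5: 7050 × 0.947 = 6676
Band 6: 8000 × 0.939 = 7512
Band 7: 1800 × 0.923 = 1661
Giving 6212 / 6928 / 6894 / 4589 / 6676 / 7512 / 1661.
After projecting period 2:
Births: 6894 × 0.144 = 993, 4589 × 0.353 = 1620, 6676 × 0.379 = 2530 — total 5143
Band 2: 6212 × 0.969 = 6019
Band 3: 6928 × 0.971 = 6727
Band 4: 6894 × 0.956 = 6591
Band 5: 4589 × 0.947 = 4346
Band 6: 6676 × 0.939 = 6269
Band 7: 7512 × 0.923 = 6934
Giving 5143 / 6019 / 6727 / 6591 / 4346 / 6269 / 6934.
After projecting period 3:
Births: 6727 × 0.144 = 969, 6591 × 0.353 = 2327, 4346 × 0.379 = 1647 — total 4943
Band 2: 5143 × 0.969 = 4984
Band 3: 6019 × 0.971 = 5844
Band 4: 6727 × 0.956 = 6431
Band 5: 6591 × 0.947 = 6242
Band 6: 4346 × 0.939 = 4081
Band 7: 6269 × 0.923 = 5786
Giving 4943 / 4984 / 5844 / 6431 / 6242 / 4081 / 5786.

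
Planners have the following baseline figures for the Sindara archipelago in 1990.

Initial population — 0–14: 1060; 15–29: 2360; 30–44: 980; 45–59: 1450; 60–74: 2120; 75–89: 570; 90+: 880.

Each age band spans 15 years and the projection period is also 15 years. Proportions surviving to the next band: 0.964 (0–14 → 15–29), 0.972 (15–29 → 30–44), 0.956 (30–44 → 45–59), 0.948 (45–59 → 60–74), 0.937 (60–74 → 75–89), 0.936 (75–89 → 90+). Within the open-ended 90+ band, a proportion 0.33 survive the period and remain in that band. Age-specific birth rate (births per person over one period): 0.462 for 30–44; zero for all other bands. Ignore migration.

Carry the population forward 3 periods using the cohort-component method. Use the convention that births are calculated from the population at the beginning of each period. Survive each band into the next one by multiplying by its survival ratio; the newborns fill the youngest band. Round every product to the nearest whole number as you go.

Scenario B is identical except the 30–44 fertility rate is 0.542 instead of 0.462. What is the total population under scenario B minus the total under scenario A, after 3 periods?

328

— Period 1 —
Births: 980 * 0.462 = 453
15–29: 1060 * 0.964 = 1022
30–44: 2360 * 0.972 = 2294
45–59: 980 * 0.956 = 937
60–74: 1450 * 0.948 = 1375
75–89: 2120 * 0.937 = 1986
90+: 570 * 0.936 + 880 * 0.33 = 534 + 290 = 824
End of period: [453, 1022, 2294, 937, 1375, 1986, 824]
— Period 2 —
Births: 2294 * 0.462 = 1060
15–29: 453 * 0.964 = 437
30–44: 1022 * 0.972 = 993
45–59: 2294 * 0.956 = 2193
60–74: 937 * 0.948 = 888
75–89: 1375 * 0.937 = 1288
90+: 1986 * 0.936 + 824 * 0.33 = 1859 + 272 = 2131
End of period: [1060, 437, 993, 2193, 888, 1288, 2131]
— Period 3 —
Births: 993 * 0.462 = 459
15–29: 1060 * 0.964 = 1022
30–44: 437 * 0.972 = 425
45–59: 993 * 0.956 = 949
60–74: 2193 * 0.948 = 2079
75–89: 888 * 0.937 = 832
90+: 1288 * 0.936 + 2131 * 0.33 = 1206 + 703 = 1909
End of period: [459, 1022, 425, 949, 2079, 832, 1909]
Scenario A total after 3 periods: 7675
Scenario B projection —
— Period 1 —
Births: 980 * 0.542 = 531
15–29: 1060 * 0.964 = 1022
30–44: 2360 * 0.972 = 2294
45–59: 980 * 0.956 = 937
60–74: 1450 * 0.948 = 1375
75–89: 2120 * 0.937 = 1986
90+: 570 * 0.936 + 880 * 0.33 = 534 + 290 = 824
End of period: [531, 1022, 2294, 937, 1375, 1986, 824]
— Period 2 —
Births: 2294 * 0.542 = 1243
15–29: 531 * 0.964 = 512
30–44: 1022 * 0.972 = 993
45–59: 2294 * 0.956 = 2193
60–74: 937 * 0.948 = 888
75–89: 1375 * 0.937 = 1288
90+: 1986 * 0.936 + 824 * 0.33 = 1859 + 272 = 2131
End of period: [1243, 512, 993, 2193, 888, 1288, 2131]
— Period 3 —
Births: 993 * 0.542 = 538
15–29: 1243 * 0.964 = 1198
30–44: 512 * 0.972 = 498
45–59: 993 * 0.956 = 949
60–74: 2193 * 0.948 = 2079
75–89: 888 * 0.937 = 832
90+: 1288 * 0.936 + 2131 * 0.33 = 1206 + 703 = 1909
End of period: [538, 1198, 498, 949, 2079, 832, 1909]
Scenario B total after 3 periods: 8003
Difference B − A = 8003 − 7675 = 328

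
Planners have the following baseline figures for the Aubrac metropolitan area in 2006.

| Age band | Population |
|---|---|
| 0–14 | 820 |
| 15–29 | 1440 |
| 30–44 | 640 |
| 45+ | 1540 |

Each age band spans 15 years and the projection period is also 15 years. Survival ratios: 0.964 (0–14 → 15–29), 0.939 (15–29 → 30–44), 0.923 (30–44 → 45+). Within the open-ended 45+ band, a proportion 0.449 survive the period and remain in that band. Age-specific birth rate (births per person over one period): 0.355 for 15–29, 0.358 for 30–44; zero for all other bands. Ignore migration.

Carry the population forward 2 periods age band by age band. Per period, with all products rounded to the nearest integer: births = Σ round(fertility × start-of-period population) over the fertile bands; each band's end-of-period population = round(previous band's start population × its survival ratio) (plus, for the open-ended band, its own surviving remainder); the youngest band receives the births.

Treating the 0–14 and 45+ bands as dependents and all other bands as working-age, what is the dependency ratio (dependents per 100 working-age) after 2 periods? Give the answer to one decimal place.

177.9

(Groups numbered youngest = 1 to oldest = 4.)
After projecting period 1:
Births: 1440 * 0.355 = 511  |  640 * 0.358 = 229 — total 740
Group 2: 820 * 0.964 = 790
Group 3: 1440 * 0.939 = 1352
Group 4: 640 * 0.923 + 1540 * 0.449 = 591 + 691 = 1282
Population now: 0–14=740, 15–29=790, 30–44=1352, 45+=1282
After projecting period 2:
Births: 790 * 0.355 = 280  |  1352 * 0.358 = 484 — total 764
Group 2: 740 * 0.964 = 713
Group 3: 790 * 0.939 = 742
Group 4: 1352 * 0.923 + 1282 * 0.449 = 1248 + 576 = 1824
Population now: 0–14=764, 15–29=713, 30–44=742, 45+=1824
Dependents (band 0–14 + band 45+) = 764 + 1824 = 2588; working-age = 1455; ratio = 2588/1455 × 100 = 177.9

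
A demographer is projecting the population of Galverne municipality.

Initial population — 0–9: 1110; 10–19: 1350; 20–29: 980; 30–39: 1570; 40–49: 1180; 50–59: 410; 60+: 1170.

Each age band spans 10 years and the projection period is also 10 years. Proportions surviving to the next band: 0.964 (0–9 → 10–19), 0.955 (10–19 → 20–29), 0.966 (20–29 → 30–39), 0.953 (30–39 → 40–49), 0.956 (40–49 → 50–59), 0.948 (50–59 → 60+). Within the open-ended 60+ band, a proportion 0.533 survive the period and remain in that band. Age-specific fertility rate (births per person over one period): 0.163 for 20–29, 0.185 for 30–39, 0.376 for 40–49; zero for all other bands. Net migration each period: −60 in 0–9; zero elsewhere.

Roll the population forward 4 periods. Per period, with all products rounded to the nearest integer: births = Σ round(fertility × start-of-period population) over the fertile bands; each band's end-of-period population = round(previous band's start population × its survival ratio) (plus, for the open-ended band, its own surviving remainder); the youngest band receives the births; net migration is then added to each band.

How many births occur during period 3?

736

— Period 1 —
Births: 980 * 0.163 = 160  |  1570 * 0.185 = 290  |  1180 * 0.376 = 444 — total 894
10–19: 1110 * 0.964 = 1070
20–29: 1350 * 0.955 = 1289
30–39: 980 * 0.966 = 947
40–49: 1570 * 0.953 = 1496
50–59: 1180 * 0.956 = 1128
60+: 410 * 0.948 + 1170 * 0.533 = 389 + 624 = 1013
Net migration: 0–9 − 60 → 834
Giving 834 / 1070 / 1289 / 947 / 1496 / 1128 / 1013.
— Period 2 —
Births: 1289 * 0.163 = 210  |  947 * 0.185 = 175  |  1496 * 0.376 = 562 — total 947
10–19: 834 * 0.964 = 804
20–29: 1070 * 0.955 = 1022
30–39: 1289 * 0.966 = 1245
40–49: 947 * 0.953 = 902
50–59: 1496 * 0.956 = 1430
60+: 1128 * 0.948 + 1013 * 0.533 = 1069 + 540 = 1609
Net migration: 0–9 − 60 → 887
Giving 887 / 804 / 1022 / 1245 / 902 / 1430 / 1609.
— Period 3 —
Births: 1022 * 0.163 = 167  |  1245 * 0.185 = 230  |  902 * 0.376 = 339 — total 736
10–19: 887 * 0.964 = 855
20–29: 804 * 0.955 = 768
30–39: 1022 * 0.966 = 987
40–49: 1245 * 0.953 = 1186
50–59: 902 * 0.956 = 862
60+: 1430 * 0.948 + 1609 * 0.533 = 1356 + 858 = 2214
Net migration: 0–9 − 60 → 676
Giving 676 / 855 / 768 / 987 / 1186 / 862 / 2214.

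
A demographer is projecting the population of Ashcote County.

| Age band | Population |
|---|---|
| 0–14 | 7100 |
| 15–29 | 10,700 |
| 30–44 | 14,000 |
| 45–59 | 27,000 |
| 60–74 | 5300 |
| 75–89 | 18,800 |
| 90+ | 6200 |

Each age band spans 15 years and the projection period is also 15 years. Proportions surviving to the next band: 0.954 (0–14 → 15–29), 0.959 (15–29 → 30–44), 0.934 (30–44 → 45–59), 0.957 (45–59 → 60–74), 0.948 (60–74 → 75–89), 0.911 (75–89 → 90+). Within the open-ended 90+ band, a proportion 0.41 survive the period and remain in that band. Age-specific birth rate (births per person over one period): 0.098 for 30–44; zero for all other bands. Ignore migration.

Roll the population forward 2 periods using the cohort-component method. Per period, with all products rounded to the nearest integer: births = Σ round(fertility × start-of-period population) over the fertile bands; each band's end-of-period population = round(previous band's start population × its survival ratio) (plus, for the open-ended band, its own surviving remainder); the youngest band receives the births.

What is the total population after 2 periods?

— Period 1 —
Births: 14000 × 0.098 = 1372
15–29: 7100 × 0.954 = 6773
30–44: 10700 × 0.959 = 10261
45–59: 14000 × 0.934 = 13076
60–74: 27000 × 0.957 = 25839
75–89: 5300 × 0.948 = 5024
90+: 18800 × 0.911 + 6200 × 0.41 = 17127 + 2542 = 19669
→ [1372, 6773, 10261, 13076, 25839, 5024, 19669]
— Period 2 —
Births: 10261 × 0.098 = 1006
15–29: 1372 × 0.954 = 1309
30–44: 6773 × 0.959 = 6495
45–59: 10261 × 0.934 = 9584
60–74: 13076 × 0.957 = 12514
75–89: 25839 × 0.948 = 24495
90+: 5024 × 0.911 + 19669 × 0.41 = 4577 + 8064 = 12641
→ [1006, 1309, 6495, 9584, 12514, 24495, 12641]
Total after period 2: 1006 + 1309 + 6495 + 9584 + 12514 + 24495 + 12641 = 68044

68044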